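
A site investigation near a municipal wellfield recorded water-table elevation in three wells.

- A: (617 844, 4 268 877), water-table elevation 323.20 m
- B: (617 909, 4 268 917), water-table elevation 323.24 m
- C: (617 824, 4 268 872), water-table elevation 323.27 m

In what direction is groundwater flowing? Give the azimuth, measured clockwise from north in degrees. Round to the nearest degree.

With h = a·x + b·y + c and A as origin, the differences give:
  65·a + 40·b = +0.04
  (-20)·a + (-5)·b = +0.07
Eliminate b (×(-5) and ×40, subtract): 475·a = -3.000 → a = ∂h/∂x = -0.006316
Back-substitute: b = ∂h/∂y = +0.01126.
Flow direction (−∇h) has components (+0.006316 E, -0.01126 N).
Azimuth = atan2(E, N) = atan2(+0.006316, -0.01126) = 150.7° ≈ 151°.

151°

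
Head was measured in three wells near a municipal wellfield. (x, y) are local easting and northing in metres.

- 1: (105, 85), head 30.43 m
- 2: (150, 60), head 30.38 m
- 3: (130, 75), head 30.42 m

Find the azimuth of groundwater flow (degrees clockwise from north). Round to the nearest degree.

197°

Differences from 1: to 2 (Δx, Δy, Δh) = (45, -25, -0.05); to 3 = (25, -10, -0.01).
Solve a·Δx + b·Δy = Δh: det = 45·(-10) − 25·(-25) = 175.
∂h/∂x = [(-0.05)·(-10) − (-0.01)·(-25)] / 175 = +0.001429
∂h/∂y = [45·(-0.01) − 25·(-0.05)] / 175 = +0.004571
Flow direction (−∇h) has components (-0.001429 E, -0.004571 N).
Azimuth = atan2(E, N) = atan2(-0.001429, -0.004571) = 197.4° ≈ 197°.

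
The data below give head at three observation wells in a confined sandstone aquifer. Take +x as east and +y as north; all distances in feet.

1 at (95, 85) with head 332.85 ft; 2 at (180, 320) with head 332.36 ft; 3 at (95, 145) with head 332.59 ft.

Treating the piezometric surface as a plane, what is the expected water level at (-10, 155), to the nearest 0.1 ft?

With h = a·x + b·y + c and 1 as origin, the differences give:
  85·a + 235·b = -0.49
  0·a + 60·b = -0.26
Eliminate b (×60 and ×235, subtract): 5100·a = 31.700 → a = ∂h/∂x = +0.006216
Back-substitute: b = ∂h/∂y = -0.004333.
h(-10, 155) = 332.85 + (+0.006216)·(-105) + (-0.004333)·(70) = 332.85 -0.653 -0.303 = 331.894 ft.

331.9 ft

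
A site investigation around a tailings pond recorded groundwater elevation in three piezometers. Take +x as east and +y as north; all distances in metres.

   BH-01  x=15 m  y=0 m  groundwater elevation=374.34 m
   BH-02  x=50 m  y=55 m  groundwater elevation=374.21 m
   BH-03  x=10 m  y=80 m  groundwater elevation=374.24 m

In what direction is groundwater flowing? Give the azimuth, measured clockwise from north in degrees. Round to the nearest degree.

Three-point gradient (reference BH-01): Δ to BH-02 = (35, 55, -0.13), Δ to BH-03 = (-5, 80, -0.10).
∂h/∂x = -0.001593, ∂h/∂y = -0.001350 (det = 3075).
Flow direction (−∇h) has components (+0.001593 E, +0.001350 N).
Azimuth = atan2(E, N) = atan2(+0.001593, +0.001350) = 49.7° ≈ 050°.

050°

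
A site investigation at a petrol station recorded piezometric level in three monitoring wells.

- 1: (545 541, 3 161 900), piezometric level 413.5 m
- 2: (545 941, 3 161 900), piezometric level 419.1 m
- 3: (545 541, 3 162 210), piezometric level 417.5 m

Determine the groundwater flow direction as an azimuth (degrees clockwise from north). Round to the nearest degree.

227°

∂h/∂x = (419.1 − 413.5) / (545941 − 545541) = +0.01400
∂h/∂y = (417.5 − 413.5) / (3162210 − 3161900) = +0.01290
Flow direction (−∇h) has components (-0.01400 E, -0.01290 N).
Azimuth = atan2(E, N) = atan2(-0.01400, -0.01290) = 227.3° ≈ 227°.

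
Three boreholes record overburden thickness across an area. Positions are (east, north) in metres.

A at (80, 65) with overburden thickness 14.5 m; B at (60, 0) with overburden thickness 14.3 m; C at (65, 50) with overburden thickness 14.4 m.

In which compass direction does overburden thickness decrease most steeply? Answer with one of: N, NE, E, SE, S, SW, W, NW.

With d = a·x + b·y + c and A as origin, the differences give:
  (-20)·a + (-65)·b = -0.2
  (-15)·a + (-15)·b = -0.1
Eliminate b (×(-15) and ×(-65), subtract): -675·a = -3.50 → a = ∂d/∂x = +0.005185
Back-substitute: b = ∂d/∂y = +0.001481.
Steepest decrease is along −∇f = (-0.005185 E, -0.001481 N) → west.

W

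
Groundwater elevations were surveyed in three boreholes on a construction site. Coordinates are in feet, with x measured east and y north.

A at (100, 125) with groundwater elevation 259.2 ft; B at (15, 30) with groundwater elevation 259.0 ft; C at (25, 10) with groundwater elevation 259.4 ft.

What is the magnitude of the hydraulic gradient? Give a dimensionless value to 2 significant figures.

0.020

Three-point gradient (reference A): Δ to B = (-85, -95, -0.2), Δ to C = (-75, -115, +0.2).
∂h/∂x = +0.01585, ∂h/∂y = -0.01208 (det = 2650).
|∇h| = √(0.01585² + -0.01208²) = 0.01993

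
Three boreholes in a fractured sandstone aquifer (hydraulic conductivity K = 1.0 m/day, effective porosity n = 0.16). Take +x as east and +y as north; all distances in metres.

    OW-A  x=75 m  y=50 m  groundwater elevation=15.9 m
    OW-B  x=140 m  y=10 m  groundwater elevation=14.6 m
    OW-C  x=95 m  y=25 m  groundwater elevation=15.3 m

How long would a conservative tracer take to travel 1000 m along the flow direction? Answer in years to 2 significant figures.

With h = a·x + b·y + c and OW-A as origin, the differences give:
  65·a + (-40)·b = -1.3
  20·a + (-25)·b = -0.6
Eliminate b (×(-25) and ×(-40), subtract): -825·a = 8.50 → a = ∂h/∂x = -0.01030
Back-substitute: b = ∂h/∂y = +0.01576.
|∇h| = √(-0.01030² + 0.01576²) = 0.01883
Seepage velocity v = K·i/n = 1.0 × 0.01883 / 0.16 = 0.1177 m/day.
t = 1000 / 0.1177 = 8496 days = 23.3 years.

23 years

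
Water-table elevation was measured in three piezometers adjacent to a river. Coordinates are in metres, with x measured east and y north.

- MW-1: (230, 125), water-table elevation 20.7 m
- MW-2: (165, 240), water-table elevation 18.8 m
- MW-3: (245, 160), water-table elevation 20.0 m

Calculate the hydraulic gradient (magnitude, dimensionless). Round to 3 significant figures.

0.0188

With h = a·x + b·y + c and MW-1 as origin, the differences give:
  (-65)·a + 115·b = -1.9
  15·a + 35·b = -0.7
Eliminate b (×35 and ×115, subtract): -4000·a = 14.00 → a = ∂h/∂x = -0.003500
Back-substitute: b = ∂h/∂y = -0.01850.
|∇h| = √(-0.003500² + -0.01850²) = 0.01883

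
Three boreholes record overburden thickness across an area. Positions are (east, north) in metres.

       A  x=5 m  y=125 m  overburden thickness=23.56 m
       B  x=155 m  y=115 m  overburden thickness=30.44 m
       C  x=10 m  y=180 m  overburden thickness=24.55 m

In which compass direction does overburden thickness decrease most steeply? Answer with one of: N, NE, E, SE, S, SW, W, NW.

Differences from A: to B (Δx, Δy, Δh) = (150, -10, +6.88); to C = (5, 55, +0.99).
Determinant of the coordinate differences = 150·55 − 5·(-10) = 8300.
∂d/∂x = [(+6.88)·55 − (+0.99)·(-10)] / 8300 = +0.04678
∂d/∂y = [150·(+0.99) − 5·(+6.88)] / 8300 = +0.01375
Steepest decrease is along −∇f = (-0.04678 E, -0.01375 N) → west.

W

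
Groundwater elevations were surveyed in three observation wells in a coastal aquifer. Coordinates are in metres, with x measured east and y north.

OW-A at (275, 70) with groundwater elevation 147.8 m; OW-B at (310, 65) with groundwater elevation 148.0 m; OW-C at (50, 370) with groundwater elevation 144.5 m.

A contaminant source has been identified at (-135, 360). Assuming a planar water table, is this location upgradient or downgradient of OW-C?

downgradient

Taking OW-A as reference: OW-B−OW-A = (35, -5, +0.2); OW-C−OW-A = (-225, 300, -3.3).
Determinant of the coordinate differences = 35·300 − (-225)·(-5) = 9375.
∂h/∂x = [(+0.2)·300 − (-3.3)·(-5)] / 9375 = +0.004640
∂h/∂y = [35·(-3.3) − (-225)·(+0.2)] / 9375 = -0.007520
Head at (-135, 360) = 147.8 + (+0.004640)·(-410) + (-0.007520)·(290) = 143.72 m.
That is lower than the 144.5 m at OW-C, so the point is downgradient.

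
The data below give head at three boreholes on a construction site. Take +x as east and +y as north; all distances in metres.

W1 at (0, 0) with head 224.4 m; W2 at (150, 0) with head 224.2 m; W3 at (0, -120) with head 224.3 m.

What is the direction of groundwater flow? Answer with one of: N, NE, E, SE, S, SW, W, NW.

∂h/∂x = (224.2 − 224.4) / (150 − 0) = -0.001333
∂h/∂y = (224.3 − 224.4) / (-120 − 0) = +0.0008333
Flow = −∇h = (+0.001333 east, -0.0008333 north), which points southeast.

SE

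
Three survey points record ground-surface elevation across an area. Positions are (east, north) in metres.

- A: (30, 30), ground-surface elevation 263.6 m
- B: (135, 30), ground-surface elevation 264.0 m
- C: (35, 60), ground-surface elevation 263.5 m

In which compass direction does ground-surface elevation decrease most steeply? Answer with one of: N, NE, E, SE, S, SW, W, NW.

NW

With z = a·x + b·y + c and A as origin, the differences give:
  105·a + 0·b = +0.4
  5·a + 30·b = -0.1
Eliminate b (×30 and ×0, subtract): 3150·a = 12.00 → a = ∂z/∂x = +0.003810
Back-substitute: b = ∂z/∂y = -0.003968.
Steepest decrease is along −∇f = (-0.003810 E, +0.003968 N) → northwest.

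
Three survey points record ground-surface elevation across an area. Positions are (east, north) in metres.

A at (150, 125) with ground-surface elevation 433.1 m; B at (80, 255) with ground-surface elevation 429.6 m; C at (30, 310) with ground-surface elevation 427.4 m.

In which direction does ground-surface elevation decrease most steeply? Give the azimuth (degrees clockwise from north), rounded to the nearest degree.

With z = a·x + b·y + c and A as origin, the differences give:
  (-70)·a + 130·b = -3.5
  (-120)·a + 185·b = -5.7
Eliminate b (×185 and ×130, subtract): 2650·a = 93.50 → a = ∂z/∂x = +0.03528
Back-substitute: b = ∂z/∂y = -0.007925.
Steepest decrease is along −∇f: components (-0.03528 E, +0.007925 N).
Azimuth = atan2(-0.03528, +0.007925) = 282.7° ≈ 283°.

283°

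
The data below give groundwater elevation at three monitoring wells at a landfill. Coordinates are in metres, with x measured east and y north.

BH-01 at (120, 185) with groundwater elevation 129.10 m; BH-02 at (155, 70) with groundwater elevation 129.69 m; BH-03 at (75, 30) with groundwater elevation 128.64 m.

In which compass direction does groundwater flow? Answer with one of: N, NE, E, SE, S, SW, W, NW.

Taking BH-01 as reference: BH-02−BH-01 = (35, -115, +0.59); BH-03−BH-01 = (-45, -155, -0.46).
Determinant of the coordinate differences = 35·(-155) − (-45)·(-115) = -10600.
∂h/∂x = [(+0.59)·(-155) − (-0.46)·(-115)] / -10600 = +0.01362
∂h/∂y = [35·(-0.46) − (-45)·(+0.59)] / -10600 = -0.0009858
Flow = −∇h = (-0.01362 east, +0.0009858 north), which points west.

W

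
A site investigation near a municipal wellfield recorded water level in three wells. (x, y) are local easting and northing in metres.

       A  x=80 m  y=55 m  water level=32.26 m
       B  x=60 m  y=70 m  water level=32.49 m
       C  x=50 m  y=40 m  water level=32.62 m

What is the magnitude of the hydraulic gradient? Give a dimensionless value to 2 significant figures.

0.012

With h = a·x + b·y + c and A as origin, the differences give:
  (-20)·a + 15·b = +0.23
  (-30)·a + (-15)·b = +0.36
Eliminate b (×(-15) and ×15, subtract): 750·a = -8.850 → a = ∂h/∂x = -0.01180
Back-substitute: b = ∂h/∂y = -0.0004000.
|∇h| = √(-0.01180² + -0.0004000²) = 0.01181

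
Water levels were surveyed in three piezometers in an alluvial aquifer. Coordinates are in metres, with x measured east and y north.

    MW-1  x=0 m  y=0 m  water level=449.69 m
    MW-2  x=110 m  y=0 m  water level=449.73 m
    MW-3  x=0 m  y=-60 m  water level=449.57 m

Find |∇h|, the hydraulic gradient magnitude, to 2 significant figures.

∂h/∂x = (449.73 − 449.69) / (110 − 0) = +0.0003636
∂h/∂y = (449.57 − 449.69) / (-60 − 0) = +0.002000
|∇h| = √(0.0003636² + 0.002000²) = 0.002033

0.0020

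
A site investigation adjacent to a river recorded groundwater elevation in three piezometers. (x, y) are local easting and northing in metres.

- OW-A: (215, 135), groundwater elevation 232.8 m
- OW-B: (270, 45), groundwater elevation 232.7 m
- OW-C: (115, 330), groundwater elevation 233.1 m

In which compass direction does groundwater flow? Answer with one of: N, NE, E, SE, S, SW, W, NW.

With h = a·x + b·y + c and OW-A as origin, the differences give:
  55·a + (-90)·b = -0.1
  (-100)·a + 195·b = +0.3
Eliminate b (×195 and ×(-90), subtract): 1725·a = 7.50 → a = ∂h/∂x = +0.004348
Back-substitute: b = ∂h/∂y = +0.003768.
Flow = −∇h = (-0.004348 east, -0.003768 north), which points southwest.

SW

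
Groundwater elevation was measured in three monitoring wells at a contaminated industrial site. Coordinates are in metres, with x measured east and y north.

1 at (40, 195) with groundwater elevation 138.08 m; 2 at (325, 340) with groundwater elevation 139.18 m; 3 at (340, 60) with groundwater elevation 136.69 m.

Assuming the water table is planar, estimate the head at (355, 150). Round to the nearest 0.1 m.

137.5 m

With h = a·x + b·y + c and 1 as origin, the differences give:
  285·a + 145·b = +1.10
  300·a + (-135)·b = -1.39
Eliminate b (×(-135) and ×145, subtract): -81975·a = 53.050 → a = ∂h/∂x = -0.0006471
Back-substitute: b = ∂h/∂y = +0.008858.
h(355, 150) = 138.08 + (-0.0006471)·(315) + (+0.008858)·(-45) = 138.08 -0.204 -0.399 = 137.478 m.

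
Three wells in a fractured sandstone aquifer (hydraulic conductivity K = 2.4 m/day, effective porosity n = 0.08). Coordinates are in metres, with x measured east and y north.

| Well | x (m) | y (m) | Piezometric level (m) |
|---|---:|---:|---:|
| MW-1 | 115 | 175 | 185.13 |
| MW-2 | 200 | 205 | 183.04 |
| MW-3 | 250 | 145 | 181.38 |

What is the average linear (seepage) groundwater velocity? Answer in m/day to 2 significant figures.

0.81 m/day

With h = a·x + b·y + c and MW-1 as origin, the differences give:
  85·a + 30·b = -2.09
  135·a + (-30)·b = -3.75
Eliminate b (×(-30) and ×30, subtract): -6600·a = 175.200 → a = ∂h/∂x = -0.02655
Back-substitute: b = ∂h/∂y = +0.005545.
|∇h| = √(-0.02655² + 0.005545²) = 0.02712
Seepage velocity v = K·i/n = 2.4 × 0.02712 / 0.08 = 0.8136 m/day.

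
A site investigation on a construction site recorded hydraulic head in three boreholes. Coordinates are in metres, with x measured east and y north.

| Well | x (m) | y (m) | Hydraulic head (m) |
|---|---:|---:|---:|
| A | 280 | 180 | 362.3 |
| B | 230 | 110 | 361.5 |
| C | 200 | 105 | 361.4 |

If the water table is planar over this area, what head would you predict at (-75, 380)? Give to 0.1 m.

363.8 m

Three-point gradient (reference A): Δ to B = (-50, -70, -0.8), Δ to C = (-80, -75, -0.9).
∂h/∂x = +0.001622, ∂h/∂y = +0.01027 (det = -1850).
h(-75, 380) = 362.3 + (+0.001622)·(-355) + (+0.01027)·(200) = 362.3 -0.576 +2.054 = 363.778 m.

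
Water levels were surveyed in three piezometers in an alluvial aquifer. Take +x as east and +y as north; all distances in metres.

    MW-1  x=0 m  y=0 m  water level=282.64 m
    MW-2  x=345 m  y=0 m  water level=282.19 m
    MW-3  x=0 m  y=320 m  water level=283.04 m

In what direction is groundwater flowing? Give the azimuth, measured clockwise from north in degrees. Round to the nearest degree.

134°

∂h/∂x = (282.19 − 282.64) / (345 − 0) = -0.001304
∂h/∂y = (283.04 − 282.64) / (320 − 0) = +0.001250
Flow direction (−∇h) has components (+0.001304 E, -0.001250 N).
Azimuth = atan2(E, N) = atan2(+0.001304, -0.001250) = 133.8° ≈ 134°.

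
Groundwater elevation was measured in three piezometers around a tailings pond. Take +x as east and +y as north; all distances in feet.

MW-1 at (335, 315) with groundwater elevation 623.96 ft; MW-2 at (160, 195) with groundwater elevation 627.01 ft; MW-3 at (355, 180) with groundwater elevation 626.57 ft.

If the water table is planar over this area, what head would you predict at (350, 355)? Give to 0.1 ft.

Differences from MW-1: to MW-2 (Δx, Δy, Δh) = (-175, -120, +3.05); to MW-3 = (20, -135, +2.61).
Determinant of the coordinate differences = (-175)·(-135) − 20·(-120) = 26025.
∂h/∂x = [(+3.05)·(-135) − (+2.61)·(-120)] / 26025 = -0.003787
∂h/∂y = [(-175)·(+2.61) − 20·(+3.05)] / 26025 = -0.01989
h(350, 355) = 623.96 + (-0.003787)·(15) + (-0.01989)·(40) = 623.96 -0.057 -0.796 = 623.107 ft.

623.1 ft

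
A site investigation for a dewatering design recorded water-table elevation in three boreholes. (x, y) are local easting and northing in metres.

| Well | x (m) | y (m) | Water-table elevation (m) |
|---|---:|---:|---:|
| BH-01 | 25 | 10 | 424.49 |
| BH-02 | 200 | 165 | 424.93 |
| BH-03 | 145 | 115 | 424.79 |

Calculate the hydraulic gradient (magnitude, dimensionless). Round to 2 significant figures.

Taking BH-01 as reference: BH-02−BH-01 = (175, 155, +0.44); BH-03−BH-01 = (120, 105, +0.30).
Determinant of the coordinate differences = 175·105 − 120·155 = -225.
∂h/∂x = [(+0.44)·105 − (+0.30)·155] / -225 = +0.001333
∂h/∂y = [175·(+0.30) − 120·(+0.44)] / -225 = +0.001333
|∇h| = √(0.001333² + 0.001333²) = 0.001885

0.0019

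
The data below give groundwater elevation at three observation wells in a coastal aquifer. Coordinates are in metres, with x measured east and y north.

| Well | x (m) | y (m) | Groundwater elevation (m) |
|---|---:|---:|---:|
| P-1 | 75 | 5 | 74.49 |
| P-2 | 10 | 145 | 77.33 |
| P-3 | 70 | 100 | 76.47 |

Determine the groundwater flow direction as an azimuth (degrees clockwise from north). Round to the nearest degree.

With h = a·x + b·y + c and P-1 as origin, the differences give:
  (-65)·a + 140·b = +2.84
  (-5)·a + 95·b = +1.98
Eliminate b (×95 and ×140, subtract): -5475·a = -7.400 → a = ∂h/∂x = +0.001352
Back-substitute: b = ∂h/∂y = +0.02091.
Flow direction (−∇h) has components (-0.001352 E, -0.02091 N).
Azimuth = atan2(E, N) = atan2(-0.001352, -0.02091) = 183.7° ≈ 184°.

184°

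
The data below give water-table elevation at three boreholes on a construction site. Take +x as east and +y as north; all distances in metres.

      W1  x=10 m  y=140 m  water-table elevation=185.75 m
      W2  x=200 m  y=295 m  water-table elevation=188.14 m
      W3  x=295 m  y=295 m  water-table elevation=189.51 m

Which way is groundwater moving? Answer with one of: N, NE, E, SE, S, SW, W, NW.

Taking W1 as reference: W2−W1 = (190, 155, +2.39); W3−W1 = (285, 155, +3.76).
Solve a·Δx + b·Δy = Δh: det = 190·155 − 285·155 = -14725.
∂h/∂x = [(+2.39)·155 − (+3.76)·155] / -14725 = +0.01442
∂h/∂y = [190·(+3.76) − 285·(+2.39)] / -14725 = -0.002258
Flow = −∇h = (-0.01442 east, +0.002258 north), which points west.

W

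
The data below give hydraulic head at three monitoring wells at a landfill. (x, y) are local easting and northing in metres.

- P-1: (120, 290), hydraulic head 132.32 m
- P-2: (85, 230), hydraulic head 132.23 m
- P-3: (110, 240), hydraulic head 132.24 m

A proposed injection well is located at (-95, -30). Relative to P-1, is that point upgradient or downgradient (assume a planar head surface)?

downgradient

Differences from P-1: to P-2 (Δx, Δy, Δh) = (-35, -60, -0.09); to P-3 = (-10, -50, -0.08).
Solve a·Δx + b·Δy = Δh: det = (-35)·(-50) − (-10)·(-60) = 1150.
∂h/∂x = [(-0.09)·(-50) − (-0.08)·(-60)] / 1150 = -0.0002609
∂h/∂y = [(-35)·(-0.08) − (-10)·(-0.09)] / 1150 = +0.001652
Head at (-95, -30) = 132.32 + (-0.0002609)·(-215) + (+0.001652)·(-320) = 131.85 m.
That is lower than the 132.32 m at P-1, so the point is downgradient.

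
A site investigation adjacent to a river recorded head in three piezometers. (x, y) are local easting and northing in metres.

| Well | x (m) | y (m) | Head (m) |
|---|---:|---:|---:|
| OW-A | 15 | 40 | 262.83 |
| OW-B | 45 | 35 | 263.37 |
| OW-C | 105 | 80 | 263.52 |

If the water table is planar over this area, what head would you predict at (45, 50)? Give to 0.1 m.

263.1 m

With h = a·x + b·y + c and OW-A as origin, the differences give:
  30·a + (-5)·b = +0.54
  90·a + 40·b = +0.69
Eliminate b (×40 and ×(-5), subtract): 1650·a = 25.050 → a = ∂h/∂x = +0.01518
Back-substitute: b = ∂h/∂y = -0.01691.
h(45, 50) = 262.83 + (+0.01518)·(30) + (-0.01691)·(10) = 262.83 +0.455 -0.169 = 263.116 m.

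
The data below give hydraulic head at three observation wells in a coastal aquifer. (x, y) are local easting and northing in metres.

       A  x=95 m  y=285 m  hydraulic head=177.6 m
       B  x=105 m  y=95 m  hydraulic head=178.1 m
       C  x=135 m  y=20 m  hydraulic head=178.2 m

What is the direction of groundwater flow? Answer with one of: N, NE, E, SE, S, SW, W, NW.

NE

Differences from A: to B (Δx, Δy, Δh) = (10, -190, +0.5); to C = (40, -265, +0.6).
Solve a·Δx + b·Δy = Δh: det = 10·(-265) − 40·(-190) = 4950.
∂h/∂x = [(+0.5)·(-265) − (+0.6)·(-190)] / 4950 = -0.003737
∂h/∂y = [10·(+0.6) − 40·(+0.5)] / 4950 = -0.002828
Flow = −∇h = (+0.003737 east, +0.002828 north), which points northeast.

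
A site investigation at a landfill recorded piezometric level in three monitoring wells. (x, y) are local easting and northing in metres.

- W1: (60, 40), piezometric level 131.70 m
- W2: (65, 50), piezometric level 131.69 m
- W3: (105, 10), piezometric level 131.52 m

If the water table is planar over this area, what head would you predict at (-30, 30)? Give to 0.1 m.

Taking W1 as reference: W2−W1 = (5, 10, -0.01); W3−W1 = (45, -30, -0.18).
Determinant of the coordinate differences = 5·(-30) − 45·10 = -600.
∂h/∂x = [(-0.01)·(-30) − (-0.18)·10] / -600 = -0.003500
∂h/∂y = [5·(-0.18) − 45·(-0.01)] / -600 = +0.0007500
h(-30, 30) = 131.70 + (-0.003500)·(-90) + (+0.0007500)·(-10) = 131.70 +0.315 -0.008 = 132.007 m.

132.0 m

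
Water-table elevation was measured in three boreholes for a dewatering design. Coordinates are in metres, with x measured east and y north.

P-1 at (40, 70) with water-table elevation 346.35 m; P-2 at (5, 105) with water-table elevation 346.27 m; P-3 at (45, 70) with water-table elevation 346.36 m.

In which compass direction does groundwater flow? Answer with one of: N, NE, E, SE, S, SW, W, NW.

Taking P-1 as reference: P-2−P-1 = (-35, 35, -0.08); P-3−P-1 = (5, 0, +0.01).
Determinant of the coordinate differences = (-35)·0 − 5·35 = -175.
∂h/∂x = [(-0.08)·0 − (+0.01)·35] / -175 = +0.002000
∂h/∂y = [(-35)·(+0.01) − 5·(-0.08)] / -175 = -0.0002857
Flow = −∇h = (-0.002000 east, +0.0002857 north), which points west.

W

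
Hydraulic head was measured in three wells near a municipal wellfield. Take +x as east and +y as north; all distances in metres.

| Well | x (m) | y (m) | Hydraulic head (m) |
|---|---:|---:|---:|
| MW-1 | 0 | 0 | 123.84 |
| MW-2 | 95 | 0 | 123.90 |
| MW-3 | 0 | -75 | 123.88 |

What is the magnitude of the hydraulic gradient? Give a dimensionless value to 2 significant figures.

∂h/∂x = (123.90 − 123.84) / (95 − 0) = +0.0006316
∂h/∂y = (123.88 − 123.84) / (-75 − 0) = -0.0005333
|∇h| = √(0.0006316² + -0.0005333²) = 0.0008266

0.00083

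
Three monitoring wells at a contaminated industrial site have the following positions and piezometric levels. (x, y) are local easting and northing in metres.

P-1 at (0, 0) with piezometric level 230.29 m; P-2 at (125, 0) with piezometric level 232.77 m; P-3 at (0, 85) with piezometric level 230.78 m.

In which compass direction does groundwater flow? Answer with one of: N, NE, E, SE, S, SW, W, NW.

∂h/∂x = (232.77 − 230.29) / (125 − 0) = +0.01984
∂h/∂y = (230.78 − 230.29) / (85 − 0) = +0.005765
Flow = −∇h = (-0.01984 east, -0.005765 north), which points west.

W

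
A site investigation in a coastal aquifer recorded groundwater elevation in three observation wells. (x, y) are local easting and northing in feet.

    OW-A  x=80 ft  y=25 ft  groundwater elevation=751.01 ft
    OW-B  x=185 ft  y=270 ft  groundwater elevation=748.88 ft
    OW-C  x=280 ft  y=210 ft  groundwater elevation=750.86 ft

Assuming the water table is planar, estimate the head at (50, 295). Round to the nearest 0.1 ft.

Three-point gradient (reference OW-A): Δ to OW-B = (105, 245, -2.13), Δ to OW-C = (200, 185, -0.15).
∂h/∂x = +0.01208, ∂h/∂y = -0.01387 (det = -29575).
h(50, 295) = 751.01 + (+0.01208)·(-30) + (-0.01387)·(270) = 751.01 -0.362 -3.745 = 746.902 ft.

746.9 ft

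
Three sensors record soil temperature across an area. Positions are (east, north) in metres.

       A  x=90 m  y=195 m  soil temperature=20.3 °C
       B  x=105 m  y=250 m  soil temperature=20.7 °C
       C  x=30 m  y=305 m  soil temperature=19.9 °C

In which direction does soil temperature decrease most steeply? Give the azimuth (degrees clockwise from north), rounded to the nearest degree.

255°

With T = a·x + b·y + c and A as origin, the differences give:
  15·a + 55·b = +0.4
  (-60)·a + 110·b = -0.4
Eliminate b (×110 and ×55, subtract): 4950·a = 66.00 → a = ∂T/∂x = +0.01333
Back-substitute: b = ∂T/∂y = +0.003636.
Steepest decrease is along −∇f: components (-0.01333 E, -0.003636 N).
Azimuth = atan2(-0.01333, -0.003636) = 254.7° ≈ 255°.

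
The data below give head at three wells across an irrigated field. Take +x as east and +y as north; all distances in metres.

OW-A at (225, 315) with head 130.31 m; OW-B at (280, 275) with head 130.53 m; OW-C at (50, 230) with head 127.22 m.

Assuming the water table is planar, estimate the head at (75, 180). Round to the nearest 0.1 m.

Differences from OW-A: to OW-B (Δx, Δy, Δh) = (55, -40, +0.22); to OW-C = (-175, -85, -3.09).
Determinant of the coordinate differences = 55·(-85) − (-175)·(-40) = -11675.
∂h/∂x = [(+0.22)·(-85) − (-3.09)·(-40)] / -11675 = +0.01219
∂h/∂y = [55·(-3.09) − (-175)·(+0.22)] / -11675 = +0.01126
h(75, 180) = 130.31 + (+0.01219)·(-150) + (+0.01126)·(-135) = 130.31 -1.828 -1.520 = 126.962 m.

127.0 m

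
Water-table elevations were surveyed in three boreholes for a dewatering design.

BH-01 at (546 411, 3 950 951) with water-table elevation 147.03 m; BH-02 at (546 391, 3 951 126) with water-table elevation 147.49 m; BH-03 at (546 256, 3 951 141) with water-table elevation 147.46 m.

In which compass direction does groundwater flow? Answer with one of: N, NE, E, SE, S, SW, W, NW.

With h = a·x + b·y + c and BH-01 as origin, the differences give:
  (-20)·a + 175·b = +0.46
  (-155)·a + 190·b = +0.43
Eliminate b (×190 and ×175, subtract): 23325·a = 12.150 → a = ∂h/∂x = +0.0005209
Back-substitute: b = ∂h/∂y = +0.002688.
Flow = −∇h = (-0.0005209 east, -0.002688 north), which points south.

S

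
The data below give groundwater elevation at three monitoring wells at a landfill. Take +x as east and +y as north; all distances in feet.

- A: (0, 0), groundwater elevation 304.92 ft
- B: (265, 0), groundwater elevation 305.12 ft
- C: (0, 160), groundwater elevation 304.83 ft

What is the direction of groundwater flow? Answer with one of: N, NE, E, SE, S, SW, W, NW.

NW

∂h/∂x = (305.12 − 304.92) / (265 − 0) = +0.0007547
∂h/∂y = (304.83 − 304.92) / (160 − 0) = -0.0005625
Flow = −∇h = (-0.0007547 east, +0.0005625 north), which points northwest.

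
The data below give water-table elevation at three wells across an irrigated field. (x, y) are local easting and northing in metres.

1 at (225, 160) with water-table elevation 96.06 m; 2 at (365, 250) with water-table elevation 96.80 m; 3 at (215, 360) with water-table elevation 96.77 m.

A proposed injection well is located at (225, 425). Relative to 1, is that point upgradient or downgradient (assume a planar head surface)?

Three-point gradient (reference 1): Δ to 2 = (140, 90, +0.74), Δ to 3 = (-10, 200, +0.71).
∂h/∂x = +0.002910, ∂h/∂y = +0.003696 (det = 28900).
Head at (225, 425) = 96.06 + (+0.002910)·(0) + (+0.003696)·(265) = 97.04 m.
That is higher than the 96.06 m at 1, so the point is upgradient.

upgradient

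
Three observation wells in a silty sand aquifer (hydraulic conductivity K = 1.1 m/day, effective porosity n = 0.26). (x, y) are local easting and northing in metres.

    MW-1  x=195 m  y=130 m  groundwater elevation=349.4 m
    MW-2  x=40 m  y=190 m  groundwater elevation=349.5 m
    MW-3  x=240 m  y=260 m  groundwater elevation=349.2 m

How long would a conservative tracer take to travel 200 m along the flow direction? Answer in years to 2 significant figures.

Differences from MW-1: to MW-2 (Δx, Δy, Δh) = (-155, 60, +0.1); to MW-3 = (45, 130, -0.2).
Solve a·Δx + b·Δy = Δh: det = (-155)·130 − 45·60 = -22850.
∂h/∂x = [(+0.1)·130 − (-0.2)·60] / -22850 = -0.001094
∂h/∂y = [(-155)·(-0.2) − 45·(+0.1)] / -22850 = -0.001160
|∇h| = √(-0.001094² + -0.001160²) = 0.001595
Seepage velocity v = K·i/n = 1.1 × 0.001595 / 0.26 = 0.006748 m/day.
t = 200 / 0.006748 = 2.964e+04 days = 81.1 years.

81 years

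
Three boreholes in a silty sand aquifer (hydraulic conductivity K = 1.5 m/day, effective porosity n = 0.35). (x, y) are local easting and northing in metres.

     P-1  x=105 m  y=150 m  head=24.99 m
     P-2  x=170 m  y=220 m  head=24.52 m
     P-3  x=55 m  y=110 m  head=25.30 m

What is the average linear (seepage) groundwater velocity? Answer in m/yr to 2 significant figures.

7.7 m/yr

Taking P-1 as reference: P-2−P-1 = (65, 70, -0.47); P-3−P-1 = (-50, -40, +0.31).
Determinant of the coordinate differences = 65·(-40) − (-50)·70 = 900.
∂h/∂x = [(-0.47)·(-40) − (+0.31)·70] / 900 = -0.003222
∂h/∂y = [65·(+0.31) − (-50)·(-0.47)] / 900 = -0.003722
|∇h| = √(-0.003222² + -0.003722²) = 0.004923
Seepage velocity v = K·i/n = 1.5 × 0.004923 / 0.35 = 0.0211 m/day = 7.707 m/yr.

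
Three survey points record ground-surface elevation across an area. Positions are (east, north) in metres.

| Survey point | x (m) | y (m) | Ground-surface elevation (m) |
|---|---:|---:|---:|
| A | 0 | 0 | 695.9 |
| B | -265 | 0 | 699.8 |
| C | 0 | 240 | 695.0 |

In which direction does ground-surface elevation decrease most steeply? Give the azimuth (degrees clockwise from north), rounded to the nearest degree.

076°

∂z/∂x = (699.8 − 695.9) / (-265 − 0) = -0.01472
∂z/∂y = (695.0 − 695.9) / (240 − 0) = -0.003750
Steepest decrease is along −∇f: components (+0.01472 E, +0.003750 N).
Azimuth = atan2(+0.01472, +0.003750) = 75.7° ≈ 076°.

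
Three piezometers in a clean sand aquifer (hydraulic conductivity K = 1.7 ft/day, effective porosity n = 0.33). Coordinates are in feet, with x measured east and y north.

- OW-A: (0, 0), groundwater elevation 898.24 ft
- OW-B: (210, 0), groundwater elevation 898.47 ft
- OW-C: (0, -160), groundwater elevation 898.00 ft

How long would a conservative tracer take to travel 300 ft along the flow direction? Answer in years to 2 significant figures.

86 years

∂h/∂x = (898.47 − 898.24) / (210 − 0) = +0.001095
∂h/∂y = (898.00 − 898.24) / (-160 − 0) = +0.001500
|∇h| = √(0.001095² + 0.001500²) = 0.001857
Seepage velocity v = K·i/n = 1.7 × 0.001857 / 0.33 = 0.009566 ft/day.
t = 300 / 0.009566 = 3.136e+04 days = 85.9 years.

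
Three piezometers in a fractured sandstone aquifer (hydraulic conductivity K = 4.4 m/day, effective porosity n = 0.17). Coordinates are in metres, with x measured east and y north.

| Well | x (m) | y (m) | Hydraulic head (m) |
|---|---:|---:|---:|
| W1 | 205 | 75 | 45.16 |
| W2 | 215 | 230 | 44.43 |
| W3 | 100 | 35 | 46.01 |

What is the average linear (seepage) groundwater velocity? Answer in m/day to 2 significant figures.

Taking W1 as reference: W2−W1 = (10, 155, -0.73); W3−W1 = (-105, -40, +0.85).
Solve a·Δx + b·Δy = Δh: det = 10·(-40) − (-105)·155 = 15875.
∂h/∂x = [(-0.73)·(-40) − (+0.85)·155] / 15875 = -0.006460
∂h/∂y = [10·(+0.85) − (-105)·(-0.73)] / 15875 = -0.004293
|∇h| = √(-0.006460² + -0.004293²) = 0.007756
Seepage velocity v = K·i/n = 4.4 × 0.007756 / 0.17 = 0.2007 m/day.

0.20 m/day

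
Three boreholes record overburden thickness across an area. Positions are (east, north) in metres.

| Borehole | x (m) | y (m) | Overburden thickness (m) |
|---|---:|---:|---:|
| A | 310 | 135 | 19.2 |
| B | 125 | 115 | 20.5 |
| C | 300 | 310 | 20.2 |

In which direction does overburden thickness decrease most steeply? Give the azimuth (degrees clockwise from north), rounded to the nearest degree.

Three-point gradient (reference A): Δ to B = (-185, -20, +1.3), Δ to C = (-10, 175, +1.0).
∂d/∂x = -0.007598, ∂d/∂y = +0.005280 (det = -32575).
Steepest decrease is along −∇f: components (+0.007598 E, -0.005280 N).
Azimuth = atan2(+0.007598, -0.005280) = 124.8° ≈ 125°.

125°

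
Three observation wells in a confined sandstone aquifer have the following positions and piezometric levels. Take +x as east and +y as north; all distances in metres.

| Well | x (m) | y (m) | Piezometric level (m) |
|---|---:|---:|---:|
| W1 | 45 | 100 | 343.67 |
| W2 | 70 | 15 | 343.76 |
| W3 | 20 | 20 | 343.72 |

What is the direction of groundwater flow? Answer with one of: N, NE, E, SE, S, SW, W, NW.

NW

Taking W1 as reference: W2−W1 = (25, -85, +0.09); W3−W1 = (-25, -80, +0.05).
Determinant of the coordinate differences = 25·(-80) − (-25)·(-85) = -4125.
∂h/∂x = [(+0.09)·(-80) − (+0.05)·(-85)] / -4125 = +0.0007152
∂h/∂y = [25·(+0.05) − (-25)·(+0.09)] / -4125 = -0.0008485
Flow = −∇h = (-0.0007152 east, +0.0008485 north), which points northwest.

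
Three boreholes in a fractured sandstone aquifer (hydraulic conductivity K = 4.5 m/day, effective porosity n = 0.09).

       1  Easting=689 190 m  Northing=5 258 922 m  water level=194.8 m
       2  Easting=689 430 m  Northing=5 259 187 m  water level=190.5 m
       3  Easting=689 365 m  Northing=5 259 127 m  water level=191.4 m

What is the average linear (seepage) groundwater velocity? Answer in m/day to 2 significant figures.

1.2 m/day

Differences from 1: to 2 (Δx, Δy, Δh) = (240, 265, -4.3); to 3 = (175, 205, -3.4).
Determinant of the coordinate differences = 240·205 − 175·265 = 2825.
∂h/∂x = [(-4.3)·205 − (-3.4)·265] / 2825 = +0.006903
∂h/∂y = [240·(-3.4) − 175·(-4.3)] / 2825 = -0.02248
|∇h| = √(0.006903² + -0.02248²) = 0.02352
Seepage velocity v = K·i/n = 4.5 × 0.02352 / 0.09 = 1.176 m/day.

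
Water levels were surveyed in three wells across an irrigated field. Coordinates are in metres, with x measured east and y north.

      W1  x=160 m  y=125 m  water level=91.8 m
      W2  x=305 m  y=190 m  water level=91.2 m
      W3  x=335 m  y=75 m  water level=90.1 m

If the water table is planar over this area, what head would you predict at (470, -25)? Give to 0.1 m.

88.3 m

Taking W1 as reference: W2−W1 = (145, 65, -0.6); W3−W1 = (175, -50, -1.7).
Solve a·Δx + b·Δy = Δh: det = 145·(-50) − 175·65 = -18625.
∂h/∂x = [(-0.6)·(-50) − (-1.7)·65] / -18625 = -0.007544
∂h/∂y = [145·(-1.7) − 175·(-0.6)] / -18625 = +0.007597
h(470, -25) = 91.8 + (-0.007544)·(310) + (+0.007597)·(-150) = 91.8 -2.339 -1.140 = 88.322 m.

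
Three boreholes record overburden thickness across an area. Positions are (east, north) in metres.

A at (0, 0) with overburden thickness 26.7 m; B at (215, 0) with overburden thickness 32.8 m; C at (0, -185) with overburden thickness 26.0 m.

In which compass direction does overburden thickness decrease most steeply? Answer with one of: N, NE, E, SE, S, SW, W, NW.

∂d/∂x = (32.8 − 26.7) / (215 − 0) = +0.02837
∂d/∂y = (26.0 − 26.7) / (-185 − 0) = +0.003784
Steepest decrease is along −∇f = (-0.02837 E, -0.003784 N) → west.

W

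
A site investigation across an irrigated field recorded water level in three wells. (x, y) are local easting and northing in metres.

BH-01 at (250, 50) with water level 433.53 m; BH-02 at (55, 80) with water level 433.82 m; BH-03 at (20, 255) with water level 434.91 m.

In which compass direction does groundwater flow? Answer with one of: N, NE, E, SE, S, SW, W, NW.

S

Differences from BH-01: to BH-02 (Δx, Δy, Δh) = (-195, 30, +0.29); to BH-03 = (-230, 205, +1.38).
Solve a·Δx + b·Δy = Δh: det = (-195)·205 − (-230)·30 = -33075.
∂h/∂x = [(+0.29)·205 − (+1.38)·30] / -33075 = -0.0005457
∂h/∂y = [(-195)·(+1.38) − (-230)·(+0.29)] / -33075 = +0.006119
Flow = −∇h = (+0.0005457 east, -0.006119 north), which points south.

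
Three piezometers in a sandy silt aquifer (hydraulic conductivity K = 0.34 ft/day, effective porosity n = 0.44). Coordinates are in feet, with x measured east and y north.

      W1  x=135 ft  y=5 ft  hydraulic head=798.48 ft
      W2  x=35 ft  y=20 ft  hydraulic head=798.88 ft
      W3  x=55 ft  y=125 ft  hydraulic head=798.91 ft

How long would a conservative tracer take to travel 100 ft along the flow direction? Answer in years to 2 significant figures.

89 years

With h = a·x + b·y + c and W1 as origin, the differences give:
  (-100)·a + 15·b = +0.40
  (-80)·a + 120·b = +0.43
Eliminate b (×120 and ×15, subtract): -10800·a = 41.550 → a = ∂h/∂x = -0.003847
Back-substitute: b = ∂h/∂y = +0.001019.
|∇h| = √(-0.003847² + 0.001019²) = 0.00398
Seepage velocity v = K·i/n = 0.34 × 0.00398 / 0.44 = 0.003075 ft/day.
t = 100 / 0.003075 = 3.252e+04 days = 89 years.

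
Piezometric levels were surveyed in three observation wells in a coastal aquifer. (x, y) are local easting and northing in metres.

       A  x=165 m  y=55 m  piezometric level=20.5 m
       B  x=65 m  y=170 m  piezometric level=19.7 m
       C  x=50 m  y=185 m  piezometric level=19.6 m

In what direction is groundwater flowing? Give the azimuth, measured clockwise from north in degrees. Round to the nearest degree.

014°

Taking A as reference: B−A = (-100, 115, -0.8); C−A = (-115, 130, -0.9).
Determinant of the coordinate differences = (-100)·130 − (-115)·115 = 225.
∂h/∂x = [(-0.8)·130 − (-0.9)·115] / 225 = -0.002222
∂h/∂y = [(-100)·(-0.9) − (-115)·(-0.8)] / 225 = -0.008889
Flow direction (−∇h) has components (+0.002222 E, +0.008889 N).
Azimuth = atan2(E, N) = atan2(+0.002222, +0.008889) = 14.0° ≈ 014°.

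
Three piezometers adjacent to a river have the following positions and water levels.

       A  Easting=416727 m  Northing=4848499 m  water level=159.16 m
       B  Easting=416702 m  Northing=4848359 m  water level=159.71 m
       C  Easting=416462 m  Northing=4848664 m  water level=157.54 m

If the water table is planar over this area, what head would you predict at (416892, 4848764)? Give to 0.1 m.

Taking A as reference: B−A = (-25, -140, +0.55); C−A = (-265, 165, -1.62).
Solve a·Δx + b·Δy = Δh: det = (-25)·165 − (-265)·(-140) = -41225.
∂h/∂x = [(+0.55)·165 − (-1.62)·(-140)] / -41225 = +0.003300
∂h/∂y = [(-25)·(-1.62) − (-265)·(+0.55)] / -41225 = -0.004518
h(416892, 4848764) = 159.16 + (+0.003300)·(165) + (-0.004518)·(265) = 159.16 +0.545 -1.197 = 158.507 m.

158.5 m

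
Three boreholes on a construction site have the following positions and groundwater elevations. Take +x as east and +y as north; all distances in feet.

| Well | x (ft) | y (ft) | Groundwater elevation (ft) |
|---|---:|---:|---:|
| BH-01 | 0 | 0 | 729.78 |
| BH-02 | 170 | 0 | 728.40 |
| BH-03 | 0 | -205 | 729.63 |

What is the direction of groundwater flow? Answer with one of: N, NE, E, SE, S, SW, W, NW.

E

∂h/∂x = (728.40 − 729.78) / (170 − 0) = -0.008118
∂h/∂y = (729.63 − 729.78) / (-205 − 0) = +0.0007317
Flow = −∇h = (+0.008118 east, -0.0007317 north), which points east.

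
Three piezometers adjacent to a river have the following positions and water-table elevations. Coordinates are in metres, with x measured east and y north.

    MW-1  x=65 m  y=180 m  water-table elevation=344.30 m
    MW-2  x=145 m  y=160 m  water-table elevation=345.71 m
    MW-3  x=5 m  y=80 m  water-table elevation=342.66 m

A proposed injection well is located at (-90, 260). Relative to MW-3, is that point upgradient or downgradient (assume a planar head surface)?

Taking MW-1 as reference: MW-2−MW-1 = (80, -20, +1.41); MW-3−MW-1 = (-60, -100, -1.64).
Solve a·Δx + b·Δy = Δh: det = 80·(-100) − (-60)·(-20) = -9200.
∂h/∂x = [(+1.41)·(-100) − (-1.64)·(-20)] / -9200 = +0.01889
∂h/∂y = [80·(-1.64) − (-60)·(+1.41)] / -9200 = +0.005065
Head at (-90, 260) = 344.30 + (+0.01889)·(-155) + (+0.005065)·(80) = 341.78 m.
That is lower than the 342.66 m at MW-3, so the point is downgradient.

downgradient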